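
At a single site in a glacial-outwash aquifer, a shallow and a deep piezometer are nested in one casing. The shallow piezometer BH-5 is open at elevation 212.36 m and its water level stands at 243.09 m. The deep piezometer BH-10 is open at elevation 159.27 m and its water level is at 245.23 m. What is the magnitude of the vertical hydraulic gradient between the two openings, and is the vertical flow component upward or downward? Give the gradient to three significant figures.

Total head at BH-5: h = 243.09 m (water level in the standpipe).
Total head at BH-10: h = 245.23 m.
Δh = h(BH-5) − h(BH-10) = 243.09 − 245.23 = -2.14 m.
Vertical separation Δz = 212.36 − 159.27 = 53.09 m.
|i_v| = |Δh| / Δz = 2.14 / 53.09 = 0.0403.
Head is higher in the deep piezometer, so vertical flow is upward (discharge condition).

|i_v| ≈ 0.0403; vertical flow is upward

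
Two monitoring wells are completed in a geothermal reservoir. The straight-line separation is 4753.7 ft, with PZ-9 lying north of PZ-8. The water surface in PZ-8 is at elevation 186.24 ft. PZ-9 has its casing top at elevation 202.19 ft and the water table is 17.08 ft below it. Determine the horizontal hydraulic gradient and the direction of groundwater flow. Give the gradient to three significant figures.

Total head at PZ-8: h = 186.24 ft (water level in the piezometer is the total head).
Total head at PZ-9: h = 202.19 − 17.08 = 185.11 ft.
Head difference: h(PZ-8) − h(PZ-9) = 186.24 − 185.11 = 1.13 ft.
Hydraulic gradient: i = |Δh| / L = 1.13 / 4753.7 = 0.000238.
Flow is from higher to lower head: from PZ-8 toward PZ-9, i.e. toward the north.

i ≈ 0.000238; groundwater flows toward the north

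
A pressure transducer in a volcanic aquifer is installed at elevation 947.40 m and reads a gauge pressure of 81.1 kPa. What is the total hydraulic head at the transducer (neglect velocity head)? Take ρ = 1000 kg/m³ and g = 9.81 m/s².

h ≈ 955.67 m

ψ = P/(ρg) = 81.1×1000 / (1000 × 9.81) = 8.27 m.
h = z + ψ = 947.40 + 8.27 = 955.67 m.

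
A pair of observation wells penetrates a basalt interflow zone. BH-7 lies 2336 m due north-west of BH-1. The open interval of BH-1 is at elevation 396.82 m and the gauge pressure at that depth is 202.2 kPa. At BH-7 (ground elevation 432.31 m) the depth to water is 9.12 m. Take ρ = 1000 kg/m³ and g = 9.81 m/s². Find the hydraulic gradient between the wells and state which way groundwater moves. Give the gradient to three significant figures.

i ≈ 0.00247; groundwater flows toward the south-east

Pressure head at BH-1: ψ = P/(ρg) = 202.2×1000 / (1000 × 9.81) = 20.61 m.
Total head at BH-1: h = z + ψ = 396.82 + 20.61 = 417.43 m.
Total head at BH-7: h = 432.31 − 9.12 = 423.19 m.
Head difference: h(BH-1) − h(BH-7) = 417.43 − 423.19 = -5.76 m.
Hydraulic gradient: i = |Δh| / L = 5.76 / 2336 = 0.00247.
Flow is from higher to lower head: from BH-7 toward BH-1, i.e. toward the south-east.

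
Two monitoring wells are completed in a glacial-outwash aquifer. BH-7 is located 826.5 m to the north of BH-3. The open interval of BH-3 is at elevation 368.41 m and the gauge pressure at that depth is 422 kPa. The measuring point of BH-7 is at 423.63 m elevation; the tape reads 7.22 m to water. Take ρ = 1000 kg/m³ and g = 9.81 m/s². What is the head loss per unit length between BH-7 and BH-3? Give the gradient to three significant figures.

Pressure head at BH-3: ψ = P/(ρg) = 422×1000 / (1000 × 9.81) = 43.02 m.
Total head at BH-3: h = z + ψ = 368.41 + 43.02 = 411.43 m.
Total head at BH-7: h = 423.63 − 7.22 = 416.41 m.
Head difference: h(BH-3) − h(BH-7) = 411.43 − 416.41 = -4.98 m.
Hydraulic gradient: i = |Δh| / L = 4.98 / 826.5 = 0.00603.

i ≈ 0.00603 m/m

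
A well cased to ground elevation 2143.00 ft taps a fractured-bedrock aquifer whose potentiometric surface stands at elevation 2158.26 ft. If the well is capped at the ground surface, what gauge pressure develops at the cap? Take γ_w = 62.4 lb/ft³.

P ≈ 6.61 psi

Head above the cap: Δh = 2158.26 − 2143.00 = 15.26 ft.
P = γΔh/144 = 62.4 × 15.26 / 144 = 6.61 psi.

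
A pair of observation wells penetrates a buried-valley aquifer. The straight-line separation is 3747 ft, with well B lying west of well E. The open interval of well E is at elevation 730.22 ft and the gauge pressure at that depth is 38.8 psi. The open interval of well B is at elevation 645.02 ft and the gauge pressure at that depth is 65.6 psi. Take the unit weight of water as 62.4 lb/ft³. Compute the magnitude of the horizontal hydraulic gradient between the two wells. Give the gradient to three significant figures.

i ≈ 0.00623

Pressure head at well E: ψ = 144·P/γ = 144 × 38.8 / 62.4 = 89.54 ft.
Total head at well E: h = z + ψ = 730.22 + 89.54 = 819.76 ft.
Pressure head at well B: ψ = 144·P/γ = 144 × 65.6 / 62.4 = 151.38 ft.
Total head at well B: h = z + ψ = 645.02 + 151.38 = 796.40 ft.
Head difference: h(well E) − h(well B) = 819.76 − 796.40 = 23.36 ft.
Hydraulic gradient: i = |Δh| / L = 23.36 / 3747 = 0.00623.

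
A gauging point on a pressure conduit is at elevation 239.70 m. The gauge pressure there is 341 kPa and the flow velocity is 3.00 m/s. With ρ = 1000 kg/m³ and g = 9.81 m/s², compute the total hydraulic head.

h ≈ 274.92 m

Pressure head ψ = P/(ρg) = 341×1000 / (1000 × 9.81) = 34.76 m.
Velocity head = v²/(2g) = 3.00² / (2 × 9.81) = 0.459 m.
h = z + ψ + v²/(2g) = 239.70 + 34.76 + 0.459 = 274.92 m.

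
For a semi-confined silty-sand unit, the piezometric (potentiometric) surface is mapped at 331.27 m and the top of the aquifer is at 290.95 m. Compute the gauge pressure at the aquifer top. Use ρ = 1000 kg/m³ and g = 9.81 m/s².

P ≈ 396 kPa

Pressure head at the aquifer top: ψ = h − z = 331.27 − 290.95 = 40.32 m.
P = ρgψ = 1000 × 9.81 × 40.32 = 395539 Pa ≈ 396 kPa.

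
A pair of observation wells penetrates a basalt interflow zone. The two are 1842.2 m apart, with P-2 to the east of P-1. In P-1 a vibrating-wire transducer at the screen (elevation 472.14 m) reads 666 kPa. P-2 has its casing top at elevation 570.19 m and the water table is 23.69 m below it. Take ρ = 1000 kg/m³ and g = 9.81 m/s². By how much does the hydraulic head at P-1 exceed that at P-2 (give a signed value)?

Pressure head at P-1: ψ = P/(ρg) = 666×1000 / (1000 × 9.81) = 67.89 m.
Total head at P-1: h = z + ψ = 472.14 + 67.89 = 540.03 m.
Total head at P-2: h = 570.19 − 23.69 = 546.50 m.
Head difference: h(P-1) − h(P-2) = 540.03 − 546.50 = -6.47 m.

Δh ≈ -6.47 m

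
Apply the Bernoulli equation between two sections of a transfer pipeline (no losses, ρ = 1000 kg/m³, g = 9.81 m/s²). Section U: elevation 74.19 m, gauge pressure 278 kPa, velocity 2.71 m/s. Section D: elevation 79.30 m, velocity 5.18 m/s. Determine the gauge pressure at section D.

P₂ ≈ 218 kPa

Pressure head at U: ψ₁ = P₁/(ρg) = 278×1000 / (1000 × 9.81) = 28.34 m.
Velocity heads: v₁²/2g = 2.71²/19.62 = 0.374 m; v₂²/2g = 5.18²/19.62 = 1.368 m.
Total head H = z₁ + ψ₁ + v₁²/2g = 74.19 + 28.34 + 0.374 = 102.90 m.
ψ₂ = H − z₂ − v₂²/2g = 102.90 − 79.30 − 1.368 = 22.23 m.
P₂ = ρgψ₂ = 1000 × 9.81 × 22.23 ≈ 218 kPa.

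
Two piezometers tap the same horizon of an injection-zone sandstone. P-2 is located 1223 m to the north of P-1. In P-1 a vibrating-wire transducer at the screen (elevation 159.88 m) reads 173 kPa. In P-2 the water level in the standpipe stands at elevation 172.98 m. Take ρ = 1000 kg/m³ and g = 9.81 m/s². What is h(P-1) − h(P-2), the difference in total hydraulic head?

Pressure head at P-1: ψ = P/(ρg) = 173×1000 / (1000 × 9.81) = 17.64 m.
Total head at P-1: h = z + ψ = 159.88 + 17.64 = 177.52 m.
Total head at P-2: h = 172.98 m (water level in the piezometer is the total head).
Head difference: h(P-1) − h(P-2) = 177.52 − 172.98 = 4.54 m.

Δh ≈ 4.54 m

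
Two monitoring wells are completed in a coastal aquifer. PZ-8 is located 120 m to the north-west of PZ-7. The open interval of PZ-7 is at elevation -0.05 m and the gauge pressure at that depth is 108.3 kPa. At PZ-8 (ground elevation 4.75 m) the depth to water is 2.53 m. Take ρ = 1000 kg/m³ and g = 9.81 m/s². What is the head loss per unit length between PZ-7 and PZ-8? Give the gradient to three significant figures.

Pressure head at PZ-7: ψ = P/(ρg) = 108.3×1000 / (1000 × 9.81) = 11.04 m.
Total head at PZ-7: h = z + ψ = -0.05 + 11.04 = 10.99 m.
Total head at PZ-8: h = 4.75 − 2.53 = 2.22 m.
Head difference: h(PZ-7) − h(PZ-8) = 10.99 − 2.22 = 8.77 m.
Hydraulic gradient: i = |Δh| / L = 8.77 / 120 = 0.0731.

i ≈ 0.0731 m/m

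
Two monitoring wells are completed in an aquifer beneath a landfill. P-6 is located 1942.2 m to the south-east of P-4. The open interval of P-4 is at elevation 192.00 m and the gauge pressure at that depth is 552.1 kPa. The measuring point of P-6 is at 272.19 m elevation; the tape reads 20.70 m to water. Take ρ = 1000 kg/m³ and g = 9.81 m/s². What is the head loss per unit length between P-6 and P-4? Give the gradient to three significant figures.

i ≈ 0.00165 m/m

Pressure head at P-4: ψ = P/(ρg) = 552.1×1000 / (1000 × 9.81) = 56.28 m.
Total head at P-4: h = z + ψ = 192.00 + 56.28 = 248.28 m.
Total head at P-6: h = 272.19 − 20.70 = 251.49 m.
Head difference: h(P-4) − h(P-6) = 248.28 − 251.49 = -3.21 m.
Hydraulic gradient: i = |Δh| / L = 3.21 / 1942.2 = 0.00165.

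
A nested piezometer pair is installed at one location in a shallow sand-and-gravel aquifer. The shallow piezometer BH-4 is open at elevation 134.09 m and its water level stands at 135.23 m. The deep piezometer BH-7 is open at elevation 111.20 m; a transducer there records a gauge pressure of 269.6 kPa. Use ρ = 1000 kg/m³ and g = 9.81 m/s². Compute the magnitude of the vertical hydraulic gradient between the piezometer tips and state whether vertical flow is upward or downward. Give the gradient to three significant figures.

Total head at BH-4: h = 135.23 m (water level in the standpipe).
Pressure head at BH-7: ψ = P/(ρg) = 269.6×1000 / (1000 × 9.81) = 27.48 m.
Total head at BH-7: h = z + ψ = 111.20 + 27.48 = 138.68 m.
Δh = h(BH-4) − h(BH-7) = 135.23 − 138.68 = -3.45 m.
Vertical separation Δz = 134.09 − 111.20 = 22.89 m.
|i_v| = |Δh| / Δz = 3.45 / 22.89 = 0.151.
Head is higher in the deep piezometer, so vertical flow is upward (discharge condition).

|i_v| ≈ 0.151; vertical flow is upward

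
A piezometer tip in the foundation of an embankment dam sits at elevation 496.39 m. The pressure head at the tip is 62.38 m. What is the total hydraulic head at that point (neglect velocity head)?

h ≈ 558.77 m

h = z + ψ = 496.39 + 62.38 = 558.77 m.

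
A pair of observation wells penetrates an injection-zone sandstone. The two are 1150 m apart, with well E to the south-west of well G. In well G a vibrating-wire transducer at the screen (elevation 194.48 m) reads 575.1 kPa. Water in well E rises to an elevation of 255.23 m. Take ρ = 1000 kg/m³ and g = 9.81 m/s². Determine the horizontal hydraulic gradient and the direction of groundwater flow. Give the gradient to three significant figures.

i ≈ 0.00185; groundwater flows toward the north-east

Pressure head at well G: ψ = P/(ρg) = 575.1×1000 / (1000 × 9.81) = 58.62 m.
Total head at well G: h = z + ψ = 194.48 + 58.62 = 253.10 m.
Total head at well E: h = 255.23 m (water level in the piezometer is the total head).
Head difference: h(well G) − h(well E) = 253.10 − 255.23 = -2.13 m.
Hydraulic gradient: i = |Δh| / L = 2.13 / 1150 = 0.00185.
Flow is from higher to lower head: from well E toward well G, i.e. toward the north-east.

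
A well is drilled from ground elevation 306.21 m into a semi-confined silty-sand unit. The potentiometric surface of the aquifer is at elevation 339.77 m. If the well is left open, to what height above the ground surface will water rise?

≈ 33.56 m above ground

Water rises to the potentiometric surface, so the rise above ground = 339.77 − 306.21 = 33.56 m.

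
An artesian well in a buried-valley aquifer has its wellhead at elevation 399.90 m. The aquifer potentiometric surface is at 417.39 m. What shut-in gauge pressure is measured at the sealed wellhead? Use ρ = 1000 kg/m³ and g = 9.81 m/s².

Head above the cap: Δh = 417.39 − 399.90 = 17.49 m.
P = ρgΔh = 1000 × 9.81 × 17.49 = 171577 Pa ≈ 172 kPa.

P ≈ 172 kPa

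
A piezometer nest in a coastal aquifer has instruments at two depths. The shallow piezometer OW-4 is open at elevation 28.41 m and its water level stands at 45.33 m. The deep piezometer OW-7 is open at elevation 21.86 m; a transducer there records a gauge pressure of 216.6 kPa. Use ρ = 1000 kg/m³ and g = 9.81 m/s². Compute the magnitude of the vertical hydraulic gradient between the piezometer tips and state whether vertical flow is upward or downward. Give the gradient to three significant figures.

|i_v| ≈ 0.212; vertical flow is downward

Total head at OW-4: h = 45.33 m (water level in the standpipe).
Pressure head at OW-7: ψ = P/(ρg) = 216.6×1000 / (1000 × 9.81) = 22.08 m.
Total head at OW-7: h = z + ψ = 21.86 + 22.08 = 43.94 m.
Δh = h(OW-4) − h(OW-7) = 45.33 − 43.94 = 1.39 m.
Vertical separation Δz = 28.41 − 21.86 = 6.55 m.
|i_v| = |Δh| / Δz = 1.39 / 6.55 = 0.212.
Head is higher in the shallow piezometer, so vertical flow is downward (recharge condition).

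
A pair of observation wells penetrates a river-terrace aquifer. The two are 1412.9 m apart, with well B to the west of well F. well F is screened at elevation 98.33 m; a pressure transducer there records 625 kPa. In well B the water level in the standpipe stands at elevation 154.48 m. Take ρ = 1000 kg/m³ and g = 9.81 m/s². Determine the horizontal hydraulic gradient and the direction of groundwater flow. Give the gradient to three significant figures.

i ≈ 0.00535; groundwater flows toward the west

Pressure head at well F: ψ = P/(ρg) = 625×1000 / (1000 × 9.81) = 63.71 m.
Total head at well F: h = z + ψ = 98.33 + 63.71 = 162.04 m.
Total head at well B: h = 154.48 m (water level in the piezometer is the total head).
Head difference: h(well F) − h(well B) = 162.04 − 154.48 = 7.56 m.
Hydraulic gradient: i = |Δh| / L = 7.56 / 1412.9 = 0.00535.
Flow is from higher to lower head: from well F toward well B, i.e. toward the west.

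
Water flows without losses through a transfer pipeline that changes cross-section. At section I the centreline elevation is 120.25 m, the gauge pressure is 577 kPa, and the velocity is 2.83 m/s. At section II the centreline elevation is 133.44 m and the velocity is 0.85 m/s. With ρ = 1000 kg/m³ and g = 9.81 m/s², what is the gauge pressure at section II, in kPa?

Pressure head at I: ψ₁ = P₁/(ρg) = 577×1000 / (1000 × 9.81) = 58.82 m.
Velocity heads: v₁²/2g = 2.83²/19.62 = 0.408 m; v₂²/2g = 0.85²/19.62 = 0.037 m.
Total head H = z₁ + ψ₁ + v₁²/2g = 120.25 + 58.82 + 0.408 = 179.48 m.
ψ₂ = H − z₂ − v₂²/2g = 179.48 − 133.44 − 0.037 = 46.00 m.
P₂ = ρgψ₂ = 1000 × 9.81 × 46.00 ≈ 451 kPa.

P₂ ≈ 451 kPa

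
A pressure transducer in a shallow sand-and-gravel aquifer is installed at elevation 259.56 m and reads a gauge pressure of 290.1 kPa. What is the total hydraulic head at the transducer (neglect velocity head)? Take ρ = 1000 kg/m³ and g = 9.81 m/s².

h ≈ 289.13 m

ψ = P/(ρg) = 290.1×1000 / (1000 × 9.81) = 29.57 m.
h = z + ψ = 259.56 + 29.57 = 289.13 m.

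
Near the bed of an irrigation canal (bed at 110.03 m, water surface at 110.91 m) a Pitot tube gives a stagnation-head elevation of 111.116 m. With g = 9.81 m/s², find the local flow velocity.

v ≈ 2.01 m/s

Near the bed, under hydrostatic conditions, the piezometric head (z + ψ) equals the free-surface elevation, 110.91 m.
Velocity head = total − piezometric = 111.116 − 110.91 = 0.206 m.
v = √(2g·h_v) = √(2 × 9.81 × 0.206) = 2.01 m/s.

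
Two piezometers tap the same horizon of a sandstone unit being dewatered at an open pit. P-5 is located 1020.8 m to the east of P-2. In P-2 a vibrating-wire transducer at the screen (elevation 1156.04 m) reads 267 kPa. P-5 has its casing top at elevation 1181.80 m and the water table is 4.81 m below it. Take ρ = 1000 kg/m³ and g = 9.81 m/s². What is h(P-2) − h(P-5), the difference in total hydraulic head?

Δh ≈ 6.27 m

Pressure head at P-2: ψ = P/(ρg) = 267×1000 / (1000 × 9.81) = 27.22 m.
Total head at P-2: h = z + ψ = 1156.04 + 27.22 = 1183.26 m.
Total head at P-5: h = 1181.80 − 4.81 = 1176.99 m.
Head difference: h(P-2) − h(P-5) = 1183.26 − 1176.99 = 6.27 m.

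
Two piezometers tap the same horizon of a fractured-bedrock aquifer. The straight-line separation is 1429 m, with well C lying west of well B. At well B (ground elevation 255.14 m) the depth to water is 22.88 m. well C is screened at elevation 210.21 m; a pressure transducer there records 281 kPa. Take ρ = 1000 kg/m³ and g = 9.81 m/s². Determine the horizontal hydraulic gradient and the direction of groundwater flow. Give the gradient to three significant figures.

Total head at well B: h = 255.14 − 22.88 = 232.26 m.
Pressure head at well C: ψ = P/(ρg) = 281×1000 / (1000 × 9.81) = 28.64 m.
Total head at well C: h = z + ψ = 210.21 + 28.64 = 238.85 m.
Head difference: h(well B) − h(well C) = 232.26 − 238.85 = -6.59 m.
Hydraulic gradient: i = |Δh| / L = 6.59 / 1429 = 0.00461.
Flow is from higher to lower head: from well C toward well B, i.e. toward the east.

i ≈ 0.00461; groundwater flows toward the east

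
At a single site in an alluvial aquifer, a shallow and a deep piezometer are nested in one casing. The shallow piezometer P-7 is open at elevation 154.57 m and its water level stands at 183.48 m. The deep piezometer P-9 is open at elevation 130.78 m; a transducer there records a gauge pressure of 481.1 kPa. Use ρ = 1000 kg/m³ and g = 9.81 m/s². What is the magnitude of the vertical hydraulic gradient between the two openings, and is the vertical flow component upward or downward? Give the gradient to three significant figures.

Total head at P-7: h = 183.48 m (water level in the standpipe).
Pressure head at P-9: ψ = P/(ρg) = 481.1×1000 / (1000 × 9.81) = 49.04 m.
Total head at P-9: h = z + ψ = 130.78 + 49.04 = 179.82 m.
Δh = h(P-7) − h(P-9) = 183.48 − 179.82 = 3.66 m.
Vertical separation Δz = 154.57 − 130.78 = 23.79 m.
|i_v| = |Δh| / Δz = 3.66 / 23.79 = 0.154.
Head is higher in the shallow piezometer, so vertical flow is downward (recharge condition).

|i_v| ≈ 0.154; vertical flow is downward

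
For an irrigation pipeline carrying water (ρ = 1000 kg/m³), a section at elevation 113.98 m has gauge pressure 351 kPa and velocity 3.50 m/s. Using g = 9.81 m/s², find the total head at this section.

h ≈ 150.38 m

Pressure head ψ = P/(ρg) = 351×1000 / (1000 × 9.81) = 35.78 m.
Velocity head = v²/(2g) = 3.50² / (2 × 9.81) = 0.624 m.
h = z + ψ + v²/(2g) = 113.98 + 35.78 + 0.624 = 150.38 m.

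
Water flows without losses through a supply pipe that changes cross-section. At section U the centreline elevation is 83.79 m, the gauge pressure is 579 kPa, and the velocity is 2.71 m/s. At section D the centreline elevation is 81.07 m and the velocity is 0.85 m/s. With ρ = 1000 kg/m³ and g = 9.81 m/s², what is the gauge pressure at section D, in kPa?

Pressure head at U: ψ₁ = P₁/(ρg) = 579×1000 / (1000 × 9.81) = 59.02 m.
Velocity heads: v₁²/2g = 2.71²/19.62 = 0.374 m; v₂²/2g = 0.85²/19.62 = 0.037 m.
Total head H = z₁ + ψ₁ + v₁²/2g = 83.79 + 59.02 + 0.374 = 143.18 m.
ψ₂ = H − z₂ − v₂²/2g = 143.18 − 81.07 − 0.037 = 62.07 m.
P₂ = ρgψ₂ = 1000 × 9.81 × 62.07 ≈ 609 kPa.

P₂ ≈ 609 kPa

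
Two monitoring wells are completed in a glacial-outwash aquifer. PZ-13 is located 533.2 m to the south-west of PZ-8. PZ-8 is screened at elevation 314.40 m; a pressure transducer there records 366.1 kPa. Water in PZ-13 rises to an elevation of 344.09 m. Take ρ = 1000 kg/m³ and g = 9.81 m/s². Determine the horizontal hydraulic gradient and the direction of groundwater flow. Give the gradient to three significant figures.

i ≈ 0.0143; groundwater flows toward the south-west

Pressure head at PZ-8: ψ = P/(ρg) = 366.1×1000 / (1000 × 9.81) = 37.32 m.
Total head at PZ-8: h = z + ψ = 314.40 + 37.32 = 351.72 m.
Total head at PZ-13: h = 344.09 m (water level in the piezometer is the total head).
Head difference: h(PZ-8) − h(PZ-13) = 351.72 − 344.09 = 7.63 m.
Hydraulic gradient: i = |Δh| / L = 7.63 / 533.2 = 0.0143.
Flow is from higher to lower head: from PZ-8 toward PZ-13, i.e. toward the south-west.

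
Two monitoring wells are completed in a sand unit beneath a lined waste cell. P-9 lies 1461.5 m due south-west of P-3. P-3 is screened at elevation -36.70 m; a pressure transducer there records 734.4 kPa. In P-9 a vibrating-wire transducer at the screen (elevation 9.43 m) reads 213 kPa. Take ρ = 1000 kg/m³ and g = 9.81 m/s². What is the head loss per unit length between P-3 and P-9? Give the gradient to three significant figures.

i ≈ 0.00480 m/m

Pressure head at P-3: ψ = P/(ρg) = 734.4×1000 / (1000 × 9.81) = 74.86 m.
Total head at P-3: h = z + ψ = -36.70 + 74.86 = 38.16 m.
Pressure head at P-9: ψ = P/(ρg) = 213×1000 / (1000 × 9.81) = 21.71 m.
Total head at P-9: h = z + ψ = 9.43 + 21.71 = 31.14 m.
Head difference: h(P-3) − h(P-9) = 38.16 − 31.14 = 7.02 m.
Hydraulic gradient: i = |Δh| / L = 7.02 / 1461.5 = 0.00480.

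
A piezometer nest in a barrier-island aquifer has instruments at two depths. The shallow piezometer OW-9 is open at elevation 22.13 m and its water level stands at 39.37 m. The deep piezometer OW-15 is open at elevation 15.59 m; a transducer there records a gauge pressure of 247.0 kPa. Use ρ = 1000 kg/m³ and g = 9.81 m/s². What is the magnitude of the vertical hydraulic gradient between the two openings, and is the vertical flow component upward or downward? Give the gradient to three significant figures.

|i_v| ≈ 0.214; vertical flow is upward

Total head at OW-9: h = 39.37 m (water level in the standpipe).
Pressure head at OW-15: ψ = P/(ρg) = 247.0×1000 / (1000 × 9.81) = 25.18 m.
Total head at OW-15: h = z + ψ = 15.59 + 25.18 = 40.77 m.
Δh = h(OW-9) − h(OW-15) = 39.37 − 40.77 = -1.40 m.
Vertical separation Δz = 22.13 − 15.59 = 6.54 m.
|i_v| = |Δh| / Δz = 1.40 / 6.54 = 0.214.
Head is higher in the deep piezometer, so vertical flow is upward (discharge condition).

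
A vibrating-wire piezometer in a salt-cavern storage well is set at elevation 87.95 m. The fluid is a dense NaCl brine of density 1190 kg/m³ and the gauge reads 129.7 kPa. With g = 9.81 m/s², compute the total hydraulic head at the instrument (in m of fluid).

h ≈ 99.06 m

ψ = P/(ρg) = 129.7×1000 / (1190 × 9.81) = 11.11 m.
h = z + ψ = 87.95 + 11.11 = 99.06 m.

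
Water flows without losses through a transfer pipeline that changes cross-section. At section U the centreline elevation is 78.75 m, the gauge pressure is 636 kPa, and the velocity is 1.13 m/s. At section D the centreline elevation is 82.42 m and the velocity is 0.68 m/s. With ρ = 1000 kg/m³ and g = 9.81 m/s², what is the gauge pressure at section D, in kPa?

P₂ ≈ 600 kPa

Pressure head at U: ψ₁ = P₁/(ρg) = 636×1000 / (1000 × 9.81) = 64.83 m.
Velocity heads: v₁²/2g = 1.13²/19.62 = 0.065 m; v₂²/2g = 0.68²/19.62 = 0.024 m.
Total head H = z₁ + ψ₁ + v₁²/2g = 78.75 + 64.83 + 0.065 = 143.64 m.
ψ₂ = H − z₂ − v₂²/2g = 143.64 − 82.42 − 0.024 = 61.20 m.
P₂ = ρgψ₂ = 1000 × 9.81 × 61.20 ≈ 600 kPa.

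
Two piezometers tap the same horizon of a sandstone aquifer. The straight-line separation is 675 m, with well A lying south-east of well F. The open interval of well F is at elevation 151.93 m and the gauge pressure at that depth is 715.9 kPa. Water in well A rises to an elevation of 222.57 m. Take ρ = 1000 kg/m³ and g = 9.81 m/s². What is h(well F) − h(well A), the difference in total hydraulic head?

Pressure head at well F: ψ = P/(ρg) = 715.9×1000 / (1000 × 9.81) = 72.98 m.
Total head at well F: h = z + ψ = 151.93 + 72.98 = 224.91 m.
Total head at well A: h = 222.57 m (water level in the piezometer is the total head).
Head difference: h(well F) − h(well A) = 224.91 − 222.57 = 2.34 m.

Δh ≈ 2.34 m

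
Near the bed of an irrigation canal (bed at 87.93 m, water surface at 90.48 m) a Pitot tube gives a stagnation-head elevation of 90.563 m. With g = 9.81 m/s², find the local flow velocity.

Near the bed, under hydrostatic conditions, the piezometric head (z + ψ) equals the free-surface elevation, 90.48 m.
Velocity head = total − piezometric = 90.563 − 90.48 = 0.083 m.
v = √(2g·h_v) = √(2 × 9.81 × 0.083) = 1.28 m/s.

v ≈ 1.28 m/s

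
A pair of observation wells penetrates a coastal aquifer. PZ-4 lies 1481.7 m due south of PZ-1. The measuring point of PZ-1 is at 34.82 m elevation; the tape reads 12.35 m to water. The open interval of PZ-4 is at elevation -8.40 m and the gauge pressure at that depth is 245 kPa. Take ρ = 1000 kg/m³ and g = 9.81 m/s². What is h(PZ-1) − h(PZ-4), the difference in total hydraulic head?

Total head at PZ-1: h = 34.82 − 12.35 = 22.47 m.
Pressure head at PZ-4: ψ = P/(ρg) = 245×1000 / (1000 × 9.81) = 24.97 m.
Total head at PZ-4: h = z + ψ = -8.40 + 24.97 = 16.57 m.
Head difference: h(PZ-1) − h(PZ-4) = 22.47 − 16.57 = 5.90 m.

Δh ≈ 5.90 m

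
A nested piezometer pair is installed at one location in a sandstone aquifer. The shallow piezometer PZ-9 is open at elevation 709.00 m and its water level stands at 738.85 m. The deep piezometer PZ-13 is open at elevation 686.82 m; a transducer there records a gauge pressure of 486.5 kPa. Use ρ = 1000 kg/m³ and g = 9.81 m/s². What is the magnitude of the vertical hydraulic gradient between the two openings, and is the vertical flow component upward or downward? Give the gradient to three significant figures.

|i_v| ≈ 0.110; vertical flow is downward

Total head at PZ-9: h = 738.85 m (water level in the standpipe).
Pressure head at PZ-13: ψ = P/(ρg) = 486.5×1000 / (1000 × 9.81) = 49.59 m.
Total head at PZ-13: h = z + ψ = 686.82 + 49.59 = 736.41 m.
Δh = h(PZ-9) − h(PZ-13) = 738.85 − 736.41 = 2.44 m.
Vertical separation Δz = 709.00 − 686.82 = 22.18 m.
|i_v| = |Δh| / Δz = 2.44 / 22.18 = 0.110.
Head is higher in the shallow piezometer, so vertical flow is downward (recharge condition).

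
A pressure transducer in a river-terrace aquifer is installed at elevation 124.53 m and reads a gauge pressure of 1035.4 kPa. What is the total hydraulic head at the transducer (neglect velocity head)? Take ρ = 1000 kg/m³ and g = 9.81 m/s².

h ≈ 230.08 m

ψ = P/(ρg) = 1035.4×1000 / (1000 × 9.81) = 105.55 m.
h = z + ψ = 124.53 + 105.55 = 230.08 m.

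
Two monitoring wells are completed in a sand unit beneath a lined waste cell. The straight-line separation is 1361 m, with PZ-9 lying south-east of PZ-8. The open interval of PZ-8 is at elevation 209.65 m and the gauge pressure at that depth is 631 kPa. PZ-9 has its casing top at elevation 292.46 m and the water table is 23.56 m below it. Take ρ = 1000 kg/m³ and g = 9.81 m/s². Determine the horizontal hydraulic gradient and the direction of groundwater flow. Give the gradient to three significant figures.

Pressure head at PZ-8: ψ = P/(ρg) = 631×1000 / (1000 × 9.81) = 64.32 m.
Total head at PZ-8: h = z + ψ = 209.65 + 64.32 = 273.97 m.
Total head at PZ-9: h = 292.46 − 23.56 = 268.90 m.
Head difference: h(PZ-8) − h(PZ-9) = 273.97 − 268.90 = 5.07 m.
Hydraulic gradient: i = |Δh| / L = 5.07 / 1361 = 0.00373.
Flow is from higher to lower head: from PZ-8 toward PZ-9, i.e. toward the south-east.

i ≈ 0.00373; groundwater flows toward the south-east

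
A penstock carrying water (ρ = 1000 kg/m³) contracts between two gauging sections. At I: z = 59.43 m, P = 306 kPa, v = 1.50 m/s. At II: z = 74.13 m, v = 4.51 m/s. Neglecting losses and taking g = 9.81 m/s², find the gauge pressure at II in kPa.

P₂ ≈ 153 kPa

Pressure head at I: ψ₁ = P₁/(ρg) = 306×1000 / (1000 × 9.81) = 31.19 m.
Velocity heads: v₁²/2g = 1.50²/19.62 = 0.115 m; v₂²/2g = 4.51²/19.62 = 1.037 m.
Total head H = z₁ + ψ₁ + v₁²/2g = 59.43 + 31.19 + 0.115 = 90.73 m.
ψ₂ = H − z₂ − v₂²/2g = 90.73 − 74.13 − 1.037 = 15.56 m.
P₂ = ρgψ₂ = 1000 × 9.81 × 15.56 ≈ 153 kPa.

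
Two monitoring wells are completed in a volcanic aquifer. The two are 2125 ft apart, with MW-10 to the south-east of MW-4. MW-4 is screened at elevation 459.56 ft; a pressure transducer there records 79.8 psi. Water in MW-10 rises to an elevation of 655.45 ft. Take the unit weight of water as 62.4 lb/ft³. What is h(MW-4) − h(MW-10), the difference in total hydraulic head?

Δh ≈ -11.74 ft

Pressure head at MW-4: ψ = 144·P/γ = 144 × 79.8 / 62.4 = 184.15 ft.
Total head at MW-4: h = z + ψ = 459.56 + 184.15 = 643.71 ft.
Total head at MW-10: h = 655.45 ft (water level in the piezometer is the total head).
Head difference: h(MW-4) − h(MW-10) = 643.71 − 655.45 = -11.74 ft.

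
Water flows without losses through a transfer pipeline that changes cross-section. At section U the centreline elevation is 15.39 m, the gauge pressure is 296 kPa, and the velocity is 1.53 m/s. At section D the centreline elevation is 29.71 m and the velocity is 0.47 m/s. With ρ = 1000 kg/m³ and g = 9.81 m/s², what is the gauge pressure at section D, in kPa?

Pressure head at U: ψ₁ = P₁/(ρg) = 296×1000 / (1000 × 9.81) = 30.17 m.
Velocity heads: v₁²/2g = 1.53²/19.62 = 0.119 m; v₂²/2g = 0.47²/19.62 = 0.011 m.
Total head H = z₁ + ψ₁ + v₁²/2g = 15.39 + 30.17 + 0.119 = 45.68 m.
ψ₂ = H − z₂ − v₂²/2g = 45.68 − 29.71 − 0.011 = 15.96 m.
P₂ = ρgψ₂ = 1000 × 9.81 × 15.96 ≈ 157 kPa.

P₂ ≈ 157 kPa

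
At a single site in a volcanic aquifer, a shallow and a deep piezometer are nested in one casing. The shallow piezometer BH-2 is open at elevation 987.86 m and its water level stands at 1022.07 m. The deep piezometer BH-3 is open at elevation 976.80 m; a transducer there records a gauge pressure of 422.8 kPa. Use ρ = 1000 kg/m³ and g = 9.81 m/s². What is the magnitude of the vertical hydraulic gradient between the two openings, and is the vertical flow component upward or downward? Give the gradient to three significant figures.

Total head at BH-2: h = 1022.07 m (water level in the standpipe).
Pressure head at BH-3: ψ = P/(ρg) = 422.8×1000 / (1000 × 9.81) = 43.10 m.
Total head at BH-3: h = z + ψ = 976.80 + 43.10 = 1019.90 m.
Δh = h(BH-2) − h(BH-3) = 1022.07 − 1019.90 = 2.17 m.
Vertical separation Δz = 987.86 − 976.80 = 11.06 m.
|i_v| = |Δh| / Δz = 2.17 / 11.06 = 0.196.
Head is higher in the shallow piezometer, so vertical flow is downward (recharge condition).

|i_v| ≈ 0.196; vertical flow is downward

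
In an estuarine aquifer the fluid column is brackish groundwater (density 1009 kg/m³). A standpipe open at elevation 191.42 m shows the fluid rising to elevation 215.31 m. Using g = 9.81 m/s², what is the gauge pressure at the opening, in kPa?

P ≈ 236 kPa

Pressure head ψ = h − z = 215.31 − 191.42 = 23.89 m.
P = ρgψ = 1009 × 9.81 × 23.89 = 236470 Pa ≈ 236 kPa.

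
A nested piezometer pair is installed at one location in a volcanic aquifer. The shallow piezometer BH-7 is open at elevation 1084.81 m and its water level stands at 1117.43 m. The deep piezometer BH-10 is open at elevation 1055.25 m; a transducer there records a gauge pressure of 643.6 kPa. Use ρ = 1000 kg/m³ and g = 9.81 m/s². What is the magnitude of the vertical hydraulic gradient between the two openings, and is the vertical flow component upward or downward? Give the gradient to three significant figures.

|i_v| ≈ 0.116; vertical flow is upward

Total head at BH-7: h = 1117.43 m (water level in the standpipe).
Pressure head at BH-10: ψ = P/(ρg) = 643.6×1000 / (1000 × 9.81) = 65.61 m.
Total head at BH-10: h = z + ψ = 1055.25 + 65.61 = 1120.86 m.
Δh = h(BH-7) − h(BH-10) = 1117.43 − 1120.86 = -3.43 m.
Vertical separation Δz = 1084.81 − 1055.25 = 29.56 m.
|i_v| = |Δh| / Δz = 3.43 / 29.56 = 0.116.
Head is higher in the deep piezometer, so vertical flow is upward (discharge condition).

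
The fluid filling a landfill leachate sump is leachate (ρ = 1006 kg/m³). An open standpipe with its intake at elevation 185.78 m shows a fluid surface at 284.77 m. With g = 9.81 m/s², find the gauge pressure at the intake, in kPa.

Pressure head ψ = h − z = 284.77 − 185.78 = 98.99 m.
P = ρgψ = 1006 × 9.81 × 98.99 = 976918 Pa ≈ 977 kPa.

P ≈ 977 kPa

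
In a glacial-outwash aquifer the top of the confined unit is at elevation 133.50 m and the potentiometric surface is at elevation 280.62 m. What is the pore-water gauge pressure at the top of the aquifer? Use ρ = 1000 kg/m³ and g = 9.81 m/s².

Pressure head at the aquifer top: ψ = h − z = 280.62 − 133.50 = 147.12 m.
P = ρgψ = 1000 × 9.81 × 147.12 = 1443247 Pa ≈ 1440 kPa.

P ≈ 1440 kPa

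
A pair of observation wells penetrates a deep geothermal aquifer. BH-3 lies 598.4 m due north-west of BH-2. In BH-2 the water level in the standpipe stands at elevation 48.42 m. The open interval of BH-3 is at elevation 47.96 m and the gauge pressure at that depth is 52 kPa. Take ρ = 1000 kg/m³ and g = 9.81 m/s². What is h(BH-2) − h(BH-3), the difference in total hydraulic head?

Total head at BH-2: h = 48.42 m (water level in the piezometer is the total head).
Pressure head at BH-3: ψ = P/(ρg) = 52×1000 / (1000 × 9.81) = 5.30 m.
Total head at BH-3: h = z + ψ = 47.96 + 5.30 = 53.26 m.
Head difference: h(BH-2) − h(BH-3) = 48.42 − 53.26 = -4.84 m.

Δh ≈ -4.84 m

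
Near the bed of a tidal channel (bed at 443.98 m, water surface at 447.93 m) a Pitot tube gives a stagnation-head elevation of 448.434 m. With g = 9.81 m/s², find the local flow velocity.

Near the bed, under hydrostatic conditions, the piezometric head (z + ψ) equals the free-surface elevation, 447.93 m.
Velocity head = total − piezometric = 448.434 − 447.93 = 0.504 m.
v = √(2g·h_v) = √(2 × 9.81 × 0.504) = 3.14 m/s.

v ≈ 3.14 m/s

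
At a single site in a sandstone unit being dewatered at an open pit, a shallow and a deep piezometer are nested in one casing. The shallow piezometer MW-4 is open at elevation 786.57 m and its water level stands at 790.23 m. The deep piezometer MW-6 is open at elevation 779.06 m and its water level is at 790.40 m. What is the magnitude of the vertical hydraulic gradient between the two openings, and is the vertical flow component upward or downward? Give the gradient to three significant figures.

|i_v| ≈ 0.0226; vertical flow is upward

Total head at MW-4: h = 790.23 m (water level in the standpipe).
Total head at MW-6: h = 790.40 m.
Δh = h(MW-4) − h(MW-6) = 790.23 − 790.40 = -0.17 m.
Vertical separation Δz = 786.57 − 779.06 = 7.51 m.
|i_v| = |Δh| / Δz = 0.17 / 7.51 = 0.0226.
Head is higher in the deep piezometer, so vertical flow is upward (discharge condition).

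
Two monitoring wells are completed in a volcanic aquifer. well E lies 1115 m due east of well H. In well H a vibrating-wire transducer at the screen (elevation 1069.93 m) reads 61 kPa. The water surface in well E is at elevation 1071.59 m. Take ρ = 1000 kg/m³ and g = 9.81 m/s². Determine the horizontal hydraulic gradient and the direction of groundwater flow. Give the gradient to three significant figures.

i ≈ 0.00409; groundwater flows toward the east

Pressure head at well H: ψ = P/(ρg) = 61×1000 / (1000 × 9.81) = 6.22 m.
Total head at well H: h = z + ψ = 1069.93 + 6.22 = 1076.15 m.
Total head at well E: h = 1071.59 m (water level in the piezometer is the total head).
Head difference: h(well H) − h(well E) = 1076.15 − 1071.59 = 4.56 m.
Hydraulic gradient: i = |Δh| / L = 4.56 / 1115 = 0.00409.
Flow is from higher to lower head: from well H toward well E, i.e. toward the east.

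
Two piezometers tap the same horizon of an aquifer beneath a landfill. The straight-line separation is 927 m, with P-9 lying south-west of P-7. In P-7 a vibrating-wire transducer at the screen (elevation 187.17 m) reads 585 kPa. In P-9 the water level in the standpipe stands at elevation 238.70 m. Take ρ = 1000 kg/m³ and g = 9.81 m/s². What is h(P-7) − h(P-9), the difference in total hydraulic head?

Δh ≈ 8.10 m

Pressure head at P-7: ψ = P/(ρg) = 585×1000 / (1000 × 9.81) = 59.63 m.
Total head at P-7: h = z + ψ = 187.17 + 59.63 = 246.80 m.
Total head at P-9: h = 238.70 m (water level in the piezometer is the total head).
Head difference: h(P-7) − h(P-9) = 246.80 − 238.70 = 8.10 m.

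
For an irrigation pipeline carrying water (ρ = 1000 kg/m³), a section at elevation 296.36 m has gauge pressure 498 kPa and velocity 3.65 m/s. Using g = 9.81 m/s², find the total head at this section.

Pressure head ψ = P/(ρg) = 498×1000 / (1000 × 9.81) = 50.76 m.
Velocity head = v²/(2g) = 3.65² / (2 × 9.81) = 0.679 m.
h = z + ψ + v²/(2g) = 296.36 + 50.76 + 0.679 = 347.80 m.

h ≈ 347.80 m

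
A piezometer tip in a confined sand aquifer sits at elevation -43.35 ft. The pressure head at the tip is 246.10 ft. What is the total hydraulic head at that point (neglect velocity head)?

h = z + ψ = -43.35 + 246.10 = 202.75 ft.

h ≈ 202.75 ft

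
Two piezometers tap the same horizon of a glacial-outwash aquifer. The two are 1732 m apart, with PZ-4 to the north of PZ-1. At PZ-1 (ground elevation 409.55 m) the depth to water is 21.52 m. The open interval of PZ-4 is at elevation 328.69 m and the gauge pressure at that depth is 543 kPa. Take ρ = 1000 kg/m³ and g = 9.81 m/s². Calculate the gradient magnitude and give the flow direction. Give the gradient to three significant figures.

Total head at PZ-1: h = 409.55 − 21.52 = 388.03 m.
Pressure head at PZ-4: ψ = P/(ρg) = 543×1000 / (1000 × 9.81) = 55.35 m.
Total head at PZ-4: h = z + ψ = 328.69 + 55.35 = 384.04 m.
Head difference: h(PZ-1) − h(PZ-4) = 388.03 − 384.04 = 3.99 m.
Hydraulic gradient: i = |Δh| / L = 3.99 / 1732 = 0.00230.
Flow is from higher to lower head: from PZ-1 toward PZ-4, i.e. toward the north.

i ≈ 0.00230; groundwater flows toward the north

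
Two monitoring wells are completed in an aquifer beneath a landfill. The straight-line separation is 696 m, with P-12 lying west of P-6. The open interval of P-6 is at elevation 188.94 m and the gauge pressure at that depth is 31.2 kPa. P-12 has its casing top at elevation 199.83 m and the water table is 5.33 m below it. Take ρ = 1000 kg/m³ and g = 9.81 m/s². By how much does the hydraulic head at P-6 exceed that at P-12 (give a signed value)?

Pressure head at P-6: ψ = P/(ρg) = 31.2×1000 / (1000 × 9.81) = 3.18 m.
Total head at P-6: h = z + ψ = 188.94 + 3.18 = 192.12 m.
Total head at P-12: h = 199.83 − 5.33 = 194.50 m.
Head difference: h(P-6) − h(P-12) = 192.12 − 194.50 = -2.38 m.

Δh ≈ -2.38 m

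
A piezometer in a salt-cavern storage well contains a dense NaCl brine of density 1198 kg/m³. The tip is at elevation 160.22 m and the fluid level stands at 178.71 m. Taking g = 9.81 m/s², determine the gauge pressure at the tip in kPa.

P ≈ 217 kPa

Pressure head ψ = h − z = 178.71 − 160.22 = 18.49 m.
P = ρgψ = 1198 × 9.81 × 18.49 = 217302 Pa ≈ 217 kPa.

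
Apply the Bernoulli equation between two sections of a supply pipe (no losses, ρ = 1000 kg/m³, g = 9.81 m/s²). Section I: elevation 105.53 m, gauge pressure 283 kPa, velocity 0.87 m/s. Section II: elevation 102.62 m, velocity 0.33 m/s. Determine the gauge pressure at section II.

Pressure head at I: ψ₁ = P₁/(ρg) = 283×1000 / (1000 × 9.81) = 28.85 m.
Velocity heads: v₁²/2g = 0.87²/19.62 = 0.039 m; v₂²/2g = 0.33²/19.62 = 0.006 m.
Total head H = z₁ + ψ₁ + v₁²/2g = 105.53 + 28.85 + 0.039 = 134.42 m.
ψ₂ = H − z₂ − v₂²/2g = 134.42 − 102.62 − 0.006 = 31.79 m.
P₂ = ρgψ₂ = 1000 × 9.81 × 31.79 ≈ 312 kPa.

P₂ ≈ 312 kPa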